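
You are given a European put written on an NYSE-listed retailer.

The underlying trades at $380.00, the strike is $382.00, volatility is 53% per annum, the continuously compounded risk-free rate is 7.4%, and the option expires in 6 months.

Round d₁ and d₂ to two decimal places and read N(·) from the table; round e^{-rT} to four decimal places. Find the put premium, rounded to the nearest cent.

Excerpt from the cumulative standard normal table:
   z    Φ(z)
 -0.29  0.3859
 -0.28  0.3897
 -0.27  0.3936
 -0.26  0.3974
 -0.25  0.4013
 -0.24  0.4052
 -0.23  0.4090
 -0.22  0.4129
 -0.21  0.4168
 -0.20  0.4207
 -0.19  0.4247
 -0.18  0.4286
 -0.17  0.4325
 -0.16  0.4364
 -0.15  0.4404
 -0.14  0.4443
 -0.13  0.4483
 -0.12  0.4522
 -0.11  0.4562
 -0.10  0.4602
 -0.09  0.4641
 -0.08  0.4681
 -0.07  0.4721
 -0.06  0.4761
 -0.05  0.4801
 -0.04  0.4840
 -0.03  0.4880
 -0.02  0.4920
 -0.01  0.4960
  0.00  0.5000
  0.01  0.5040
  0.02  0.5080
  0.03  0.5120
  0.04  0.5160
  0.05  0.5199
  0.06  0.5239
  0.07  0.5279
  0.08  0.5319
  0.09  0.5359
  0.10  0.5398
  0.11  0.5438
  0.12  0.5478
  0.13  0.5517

$49.15

T = 0.5;  σ√T = 0.3748
ln(S/K) + (r + σ²/2)T = ln(380/382) + (0.074 + 0.53²/2)·0.5 = -0.0052 + 0.1072 = 0.1020
d₁ = 0.1020 / 0.3748 = 0.2721 which rounds to 0.27
d₂ = d₁ − σ√T = 0.2721 − 0.3748 = -0.1027 which rounds to -0.10
e^(−rT) = e^(−0.074·0.5) = 0.9637
N(−d₂) = N(0.10) = 0.5398;  N(−d₁) = N(-0.27) = 0.3936
P = 382·0.9637·0.5398 − 380·0.3936 = 198.7184 − 149.5680 = 49.1504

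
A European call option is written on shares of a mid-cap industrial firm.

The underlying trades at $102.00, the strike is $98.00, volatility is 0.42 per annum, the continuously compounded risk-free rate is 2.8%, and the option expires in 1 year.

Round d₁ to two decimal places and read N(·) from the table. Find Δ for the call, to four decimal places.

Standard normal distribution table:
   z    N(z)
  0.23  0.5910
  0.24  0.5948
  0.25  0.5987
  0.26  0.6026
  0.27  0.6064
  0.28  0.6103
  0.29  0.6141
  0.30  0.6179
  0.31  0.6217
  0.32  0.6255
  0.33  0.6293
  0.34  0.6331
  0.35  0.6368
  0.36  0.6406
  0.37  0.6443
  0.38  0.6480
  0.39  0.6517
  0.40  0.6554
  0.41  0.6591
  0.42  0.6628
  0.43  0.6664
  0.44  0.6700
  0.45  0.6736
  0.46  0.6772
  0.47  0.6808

0.6443

T = 1;  σ√T = 0.4200
d₁ = [ln(102/98) + (0.028 + ½·0.42²)·1] / (σ√T) = (0.0400 + 0.1162) / 0.4200 = 0.3719 ⇒ 0.37
N(d₁) = N(0.37) = 0.6443
Δ_call = N(d₁) = 0.6443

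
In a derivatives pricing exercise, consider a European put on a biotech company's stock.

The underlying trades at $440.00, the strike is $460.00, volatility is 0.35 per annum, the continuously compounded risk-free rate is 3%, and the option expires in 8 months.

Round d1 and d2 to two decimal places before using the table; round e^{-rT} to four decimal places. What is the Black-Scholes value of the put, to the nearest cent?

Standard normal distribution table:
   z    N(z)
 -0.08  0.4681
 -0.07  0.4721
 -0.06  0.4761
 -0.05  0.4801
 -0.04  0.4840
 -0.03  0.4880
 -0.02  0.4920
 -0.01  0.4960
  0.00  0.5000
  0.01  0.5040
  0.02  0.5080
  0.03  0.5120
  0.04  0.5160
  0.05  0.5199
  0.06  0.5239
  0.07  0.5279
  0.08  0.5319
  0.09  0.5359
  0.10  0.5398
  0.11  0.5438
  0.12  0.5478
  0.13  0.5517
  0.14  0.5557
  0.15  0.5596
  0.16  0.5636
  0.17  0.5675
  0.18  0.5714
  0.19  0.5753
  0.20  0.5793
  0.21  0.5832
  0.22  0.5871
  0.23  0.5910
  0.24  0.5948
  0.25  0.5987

$56.99

T = 0.6667;  σ√T = 0.2858
d₁ = [ln(440/460) + (0.03 + 0.35²/2)·0.6667] / 0.2858 = [-0.0445 + 0.0608] / 0.2858 = 0.0573 ≈ 0.06
d₂ = d₁ − σ√T = 0.0573 − 0.2858 = -0.2285 ≈ -0.23
exp(−rT) = exp(−0.03·0.6667) = 0.9802
N(−d₂) = N(0.23) = 0.5910;  N(−d₁) = N(-0.06) = 0.4761
P = 460·0.9802·0.5910 − 440·0.4761 = 266.4772 − 209.4840 = 56.9932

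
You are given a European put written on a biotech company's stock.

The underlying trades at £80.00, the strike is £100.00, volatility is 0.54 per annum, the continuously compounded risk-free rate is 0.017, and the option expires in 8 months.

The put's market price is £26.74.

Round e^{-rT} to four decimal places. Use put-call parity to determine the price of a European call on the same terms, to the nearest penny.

£7.87

e^(−rT) = e^(−0.017·0.6667) = 0.9887
Put-call parity: C − P = S − K·e^(−rT) = 80 − 100·0.9887 = 80 − 98.8700 = -18.8700
C = P + (C − P) = 26.74 + (-18.8700) = 7.8700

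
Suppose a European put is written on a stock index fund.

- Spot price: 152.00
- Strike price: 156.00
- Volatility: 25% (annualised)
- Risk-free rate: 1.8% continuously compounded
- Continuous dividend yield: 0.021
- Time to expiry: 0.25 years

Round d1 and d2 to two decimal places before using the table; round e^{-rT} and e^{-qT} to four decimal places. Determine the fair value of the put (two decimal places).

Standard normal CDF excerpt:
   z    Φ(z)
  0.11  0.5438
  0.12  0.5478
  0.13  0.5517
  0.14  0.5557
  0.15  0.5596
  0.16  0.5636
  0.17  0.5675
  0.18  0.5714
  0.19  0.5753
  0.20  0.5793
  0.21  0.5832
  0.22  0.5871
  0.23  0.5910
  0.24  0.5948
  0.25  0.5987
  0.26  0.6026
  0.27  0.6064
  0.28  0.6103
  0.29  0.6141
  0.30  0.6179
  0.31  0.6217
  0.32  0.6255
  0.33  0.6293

10.16

σ√T = 0.25·√0.25 = 0.1250
ln(S/K) + (r − q + σ²/2)T = ln(152/156) + (0.018 − 0.021 + 0.25²/2)·0.25 = -0.0260 + 0.0071 = -0.0189
d₁ = -0.0189 / 0.1250 = -0.1513 which rounds to -0.15
d₂ = d₁ − σ√T = -0.1513 − 0.1250 = -0.2763 which rounds to -0.28
e^(−qT) = e^(−0.021·0.25) = 0.9948;  e^(−rT) = e^(−0.018·0.25) = 0.9955
N(−d₂) = N(0.28) = 0.6103;  N(−d₁) = N(0.15) = 0.5596
P = 156·0.9955·0.6103 − 152·0.9948·0.5596 = 94.7784 − 84.6169 = 10.1615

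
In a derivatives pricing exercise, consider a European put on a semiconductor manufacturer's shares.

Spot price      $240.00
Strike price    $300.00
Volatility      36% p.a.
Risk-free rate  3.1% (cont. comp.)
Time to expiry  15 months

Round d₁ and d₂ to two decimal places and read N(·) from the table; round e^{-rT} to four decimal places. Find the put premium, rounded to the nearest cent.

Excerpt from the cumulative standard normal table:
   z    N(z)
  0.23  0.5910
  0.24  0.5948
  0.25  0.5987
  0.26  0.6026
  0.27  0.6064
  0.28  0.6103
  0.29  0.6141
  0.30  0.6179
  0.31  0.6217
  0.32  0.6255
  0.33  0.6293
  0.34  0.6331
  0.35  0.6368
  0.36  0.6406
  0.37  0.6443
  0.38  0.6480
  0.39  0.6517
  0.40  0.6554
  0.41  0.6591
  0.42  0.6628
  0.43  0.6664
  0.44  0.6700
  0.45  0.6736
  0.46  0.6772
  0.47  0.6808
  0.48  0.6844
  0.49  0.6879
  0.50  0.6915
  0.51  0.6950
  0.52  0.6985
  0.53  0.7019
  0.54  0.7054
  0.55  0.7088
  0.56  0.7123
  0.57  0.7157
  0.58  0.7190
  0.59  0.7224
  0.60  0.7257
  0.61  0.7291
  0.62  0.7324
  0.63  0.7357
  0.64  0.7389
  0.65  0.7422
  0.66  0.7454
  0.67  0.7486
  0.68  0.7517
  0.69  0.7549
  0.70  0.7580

$70.50

T = 1.25;  σ√T = 0.4025
d₁ = [ln(240/300) + (0.031 + 0.36²/2)·1.25] / 0.4025 = [-0.2231 + 0.1197] / 0.4025 = -0.2569 → -0.26
d₂ = d₁ − σ√T = -0.2569 − 0.4025 = -0.6594 → -0.66
e^(−rT) = e^(−0.031·1.25) = 0.9620
N(−d₂) = N(0.66) = 0.7454;  N(−d₁) = N(0.26) = 0.6026
P = 300·0.9620·0.7454 − 240·0.6026 = 215.1224 − 144.6240 = 70.4984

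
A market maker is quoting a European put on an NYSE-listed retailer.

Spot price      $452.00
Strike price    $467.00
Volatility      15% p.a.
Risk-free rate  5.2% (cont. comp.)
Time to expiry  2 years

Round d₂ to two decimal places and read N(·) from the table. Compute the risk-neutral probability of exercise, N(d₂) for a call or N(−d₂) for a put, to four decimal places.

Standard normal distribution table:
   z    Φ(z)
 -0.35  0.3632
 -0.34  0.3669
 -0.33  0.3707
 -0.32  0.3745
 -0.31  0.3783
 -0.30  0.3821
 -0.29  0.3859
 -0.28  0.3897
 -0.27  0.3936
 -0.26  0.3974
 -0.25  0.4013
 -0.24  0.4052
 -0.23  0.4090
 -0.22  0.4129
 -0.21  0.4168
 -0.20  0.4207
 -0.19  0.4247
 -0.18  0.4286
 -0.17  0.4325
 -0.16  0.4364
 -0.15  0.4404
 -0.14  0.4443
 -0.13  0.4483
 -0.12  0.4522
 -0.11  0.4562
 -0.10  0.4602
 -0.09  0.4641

σ√T = 0.15·√2 = 0.2121
d₁ = [ln(452/467) + (0.052 + ½·0.15²)·2] / (σ√T) = (-0.0326 + 0.1265) / 0.2121 = 0.4424 ≈ 0.44
d₂ = 0.4424 − 0.2121 = 0.2303 ≈ 0.23
Pr(exercise) under Q = N(−d₂) = N(-0.23) = 0.4090

0.4090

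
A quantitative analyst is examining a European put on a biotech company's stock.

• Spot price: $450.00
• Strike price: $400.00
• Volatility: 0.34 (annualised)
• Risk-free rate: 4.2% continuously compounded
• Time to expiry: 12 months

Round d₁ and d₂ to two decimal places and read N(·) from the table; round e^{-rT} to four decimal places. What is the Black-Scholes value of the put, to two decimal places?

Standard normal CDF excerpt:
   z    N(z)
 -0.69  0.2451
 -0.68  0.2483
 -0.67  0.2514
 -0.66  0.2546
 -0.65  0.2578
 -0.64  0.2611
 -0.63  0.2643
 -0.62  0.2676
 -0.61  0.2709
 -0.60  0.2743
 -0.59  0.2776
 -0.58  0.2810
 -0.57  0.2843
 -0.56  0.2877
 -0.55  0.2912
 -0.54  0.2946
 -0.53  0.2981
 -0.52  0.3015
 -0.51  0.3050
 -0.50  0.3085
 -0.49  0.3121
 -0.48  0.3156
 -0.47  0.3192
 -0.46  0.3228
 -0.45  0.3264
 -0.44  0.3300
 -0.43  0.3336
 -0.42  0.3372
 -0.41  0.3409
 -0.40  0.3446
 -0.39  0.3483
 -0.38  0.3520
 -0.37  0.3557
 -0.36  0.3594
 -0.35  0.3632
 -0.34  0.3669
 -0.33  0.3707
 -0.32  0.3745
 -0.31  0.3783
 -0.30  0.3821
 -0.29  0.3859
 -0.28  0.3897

$29.06

T = 1;  σ√T = 0.3400
d₁ = [ln(450/400) + (0.042 + 0.34²/2)·1] / 0.3400 = [0.1178 + 0.0998] / 0.3400 = 0.6400 → 0.64
d₂ = d₁ − σ√T = 0.6400 − 0.3400 = 0.3000 → 0.30
e^(−rT) = e^(−0.042·1) = 0.9589
P = 400·0.9589·N(-0.30) − 450·N(-0.64) = 400·0.9589·0.3821 − 450·0.2611 = 146.5583 − 117.4950 = 29.0633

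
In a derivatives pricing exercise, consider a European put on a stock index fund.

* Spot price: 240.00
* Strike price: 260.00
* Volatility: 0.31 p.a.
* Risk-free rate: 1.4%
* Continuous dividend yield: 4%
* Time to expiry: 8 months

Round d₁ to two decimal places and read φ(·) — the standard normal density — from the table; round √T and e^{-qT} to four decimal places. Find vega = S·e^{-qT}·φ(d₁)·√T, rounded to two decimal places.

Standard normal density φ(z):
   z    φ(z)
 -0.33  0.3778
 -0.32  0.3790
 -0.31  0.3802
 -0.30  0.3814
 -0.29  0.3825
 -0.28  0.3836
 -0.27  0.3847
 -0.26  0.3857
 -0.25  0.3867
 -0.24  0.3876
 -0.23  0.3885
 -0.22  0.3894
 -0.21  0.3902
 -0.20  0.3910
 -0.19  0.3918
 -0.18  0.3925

σ√T = 0.31·√0.6667 = 0.2531
d₁ = [ln(240/260) + (0.014 − 0.04 + 0.31²/2)·0.6667] / 0.2531 = [-0.0800 + 0.0147] / 0.2531 = -0.2582 ≈ -0.26
√T = √0.6667 = 0.8165
φ(d₁) = φ(-0.26) = 0.3857
e^(−qT) = e^(−0.04·0.6667) = 0.9737
vega = S·e^(−qT)·φ(d₁)·√T = 240·0.9737·0.3857·0.8165 = 73.5940

73.59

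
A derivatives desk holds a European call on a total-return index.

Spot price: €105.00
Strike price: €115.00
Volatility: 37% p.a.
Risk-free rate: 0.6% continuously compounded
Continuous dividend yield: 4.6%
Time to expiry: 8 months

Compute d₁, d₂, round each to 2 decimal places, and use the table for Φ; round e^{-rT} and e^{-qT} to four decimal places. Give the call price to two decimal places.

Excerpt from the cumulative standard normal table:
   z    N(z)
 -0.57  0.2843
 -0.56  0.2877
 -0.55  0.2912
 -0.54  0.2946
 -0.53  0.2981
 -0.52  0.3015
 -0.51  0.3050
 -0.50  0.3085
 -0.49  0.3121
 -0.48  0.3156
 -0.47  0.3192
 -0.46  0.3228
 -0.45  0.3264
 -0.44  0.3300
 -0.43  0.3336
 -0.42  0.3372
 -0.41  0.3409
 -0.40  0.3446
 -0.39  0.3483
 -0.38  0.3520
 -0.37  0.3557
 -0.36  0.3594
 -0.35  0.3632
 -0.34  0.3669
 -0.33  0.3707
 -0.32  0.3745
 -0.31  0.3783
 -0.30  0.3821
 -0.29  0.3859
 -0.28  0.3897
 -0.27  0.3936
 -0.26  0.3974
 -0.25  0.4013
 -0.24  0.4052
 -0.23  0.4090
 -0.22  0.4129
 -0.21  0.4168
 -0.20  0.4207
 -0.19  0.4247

σ√T = 0.37 × 0.8165 = 0.3021
d₁ = [ln(105/115) + (0.006 − 0.046 + 0.37²/2)·0.6667] / 0.3021 = [-0.0910 + 0.0190] / 0.3021 = -0.2383 → -0.24
d₂ = d₁ − σ√T = -0.2383 − 0.3021 = -0.5404 → -0.54
exp(−qT) = exp(−0.046·0.6667) = 0.9698;  exp(−rT) = exp(−0.006·0.6667) = 0.9960
N(d₁) = N(-0.24) = 0.4052;  N(d₂) = N(-0.54) = 0.2946
C = 105·0.9698·0.4052 − 115·0.9960·0.2946 = 41.2611 − 33.7435 = 7.5176

€7.52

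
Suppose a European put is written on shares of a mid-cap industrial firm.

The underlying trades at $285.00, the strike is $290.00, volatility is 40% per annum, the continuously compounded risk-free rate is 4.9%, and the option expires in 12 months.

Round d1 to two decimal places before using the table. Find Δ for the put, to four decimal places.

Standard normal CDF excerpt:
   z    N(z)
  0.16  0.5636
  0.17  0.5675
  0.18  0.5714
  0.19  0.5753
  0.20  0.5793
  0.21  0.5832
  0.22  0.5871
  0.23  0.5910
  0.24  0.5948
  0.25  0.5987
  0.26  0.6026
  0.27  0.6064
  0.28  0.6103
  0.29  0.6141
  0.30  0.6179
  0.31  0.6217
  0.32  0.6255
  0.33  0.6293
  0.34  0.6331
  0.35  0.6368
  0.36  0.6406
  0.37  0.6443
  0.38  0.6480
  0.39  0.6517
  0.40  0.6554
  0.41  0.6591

-0.3897

σ√T = 0.4 × 1.0000 = 0.4000
d₁ = [ln(285/290) + (0.049 + 0.4²/2)·1] / 0.4000 = [-0.0174 + 0.1290] / 0.4000 = 0.2790 → 0.28
N(d₁) = N(0.28) = 0.6103
Δ_put = N(d₁) − 1 = 0.6103 − 1 = -0.3897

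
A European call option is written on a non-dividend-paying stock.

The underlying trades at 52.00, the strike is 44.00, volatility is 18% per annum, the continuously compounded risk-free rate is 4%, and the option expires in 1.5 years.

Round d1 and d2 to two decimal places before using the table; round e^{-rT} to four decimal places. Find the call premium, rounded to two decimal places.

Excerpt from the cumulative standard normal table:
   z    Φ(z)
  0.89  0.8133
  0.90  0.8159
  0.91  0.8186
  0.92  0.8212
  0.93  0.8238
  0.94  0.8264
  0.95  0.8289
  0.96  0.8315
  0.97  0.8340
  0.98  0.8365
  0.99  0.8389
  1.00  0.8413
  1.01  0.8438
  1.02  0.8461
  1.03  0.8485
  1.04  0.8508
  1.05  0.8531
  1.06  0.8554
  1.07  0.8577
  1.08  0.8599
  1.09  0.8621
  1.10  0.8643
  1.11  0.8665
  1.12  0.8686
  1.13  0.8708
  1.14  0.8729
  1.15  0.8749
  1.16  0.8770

σ√T = 0.18 × 1.2247 = 0.2205
d₁ = [ln(52/44) + (0.04 + 0.18²/2)·1.5] / 0.2205 = [0.1671 + 0.0843] / 0.2205 = 1.1402 → 1.14
d₂ = d₁ − σ√T = 1.1402 − 0.2205 = 0.9197 → 0.92
e^(−rT) = e^(−0.04·1.5) = 0.9418
C = 52·N(1.14) − 44·0.9418·N(0.92) = 52·0.8729 − 44·0.9418·0.8212 = 45.3908 − 34.0299 = 11.3609

11.36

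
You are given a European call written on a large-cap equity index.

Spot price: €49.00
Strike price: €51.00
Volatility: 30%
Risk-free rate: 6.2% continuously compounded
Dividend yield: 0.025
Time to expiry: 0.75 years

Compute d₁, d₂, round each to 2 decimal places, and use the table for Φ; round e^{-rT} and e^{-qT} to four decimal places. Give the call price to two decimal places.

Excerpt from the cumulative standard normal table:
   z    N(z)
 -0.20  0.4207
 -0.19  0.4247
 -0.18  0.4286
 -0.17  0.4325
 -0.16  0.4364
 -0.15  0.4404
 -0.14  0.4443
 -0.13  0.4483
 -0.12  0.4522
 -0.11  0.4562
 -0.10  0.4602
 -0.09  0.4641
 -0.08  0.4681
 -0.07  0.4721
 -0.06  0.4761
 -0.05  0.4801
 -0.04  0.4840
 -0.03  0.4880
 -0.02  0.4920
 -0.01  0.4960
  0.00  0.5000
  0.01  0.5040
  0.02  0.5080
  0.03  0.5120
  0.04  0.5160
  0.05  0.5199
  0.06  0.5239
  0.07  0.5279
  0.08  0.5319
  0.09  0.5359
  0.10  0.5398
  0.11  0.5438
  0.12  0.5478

T = 0.75;  σ√T = 0.2598
ln(S/K) + (r − q + σ²/2)T = ln(49/51) + (0.062 − 0.025 + 0.3²/2)·0.75 = -0.0400 + 0.0615 = 0.0215
d₁ = 0.0215 / 0.2598 = 0.0827 ⇒ 0.08
d₂ = d₁ − σ√T = 0.0827 − 0.2598 = -0.1771 ⇒ -0.18
e^(−qT) = e^(−0.025·0.75) = 0.9814;  e^(−rT) = e^(−0.062·0.75) = 0.9546
C = 49·0.9814·N(0.08) − 51·0.9546·N(-0.18) = 49·0.9814·0.5319 − 51·0.9546·0.4286 = 25.5783 − 20.8662 = 4.7121

€4.71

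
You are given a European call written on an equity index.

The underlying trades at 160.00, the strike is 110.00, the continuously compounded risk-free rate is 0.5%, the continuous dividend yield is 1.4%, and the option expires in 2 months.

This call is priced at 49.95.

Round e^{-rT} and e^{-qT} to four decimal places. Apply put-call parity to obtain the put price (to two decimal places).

0.23

e^(−qT) = e^(−0.014·0.1667) = 0.9977;  e^(−rT) = e^(−0.005·0.1667) = 0.9992
Put-call parity: C − P = S·e^(−qT) − K·e^(−rT) = 160·0.9977 − 110·0.9992 = 159.6320 − 109.9120 = 49.7200
P = C − (C − P) = 49.95 − (49.7200) = 0.2300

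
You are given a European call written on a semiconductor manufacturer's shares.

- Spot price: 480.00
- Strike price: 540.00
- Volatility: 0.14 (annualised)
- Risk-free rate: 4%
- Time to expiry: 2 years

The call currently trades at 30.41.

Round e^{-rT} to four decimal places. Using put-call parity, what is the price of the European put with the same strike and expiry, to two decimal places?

48.88

exp(−rT) = exp(−0.04·2) = 0.9231
Put-call parity: C − P = S − K·e^(−rT) = 480 − 540·0.9231 = 480 − 498.4740 = -18.4740
P = C − (C − P) = 30.41 − (-18.4740) = 48.8840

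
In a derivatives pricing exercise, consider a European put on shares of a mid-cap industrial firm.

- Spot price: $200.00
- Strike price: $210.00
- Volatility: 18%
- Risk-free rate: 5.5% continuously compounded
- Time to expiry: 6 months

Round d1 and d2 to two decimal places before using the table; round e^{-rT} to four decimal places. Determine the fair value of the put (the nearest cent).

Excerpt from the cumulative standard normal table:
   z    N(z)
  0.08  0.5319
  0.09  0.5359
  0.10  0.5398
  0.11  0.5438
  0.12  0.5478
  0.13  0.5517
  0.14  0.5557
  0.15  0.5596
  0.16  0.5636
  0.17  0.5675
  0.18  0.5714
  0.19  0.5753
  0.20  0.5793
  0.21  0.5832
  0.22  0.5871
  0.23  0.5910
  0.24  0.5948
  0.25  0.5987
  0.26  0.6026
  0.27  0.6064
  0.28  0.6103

$12.79

σ√T = 0.18 × 0.7071 = 0.1273
d₁ = [ln(200/210) + (0.055 + 0.18²/2)·0.5] / 0.1273 = [-0.0488 + 0.0356] / 0.1273 = -0.1036 which rounds to -0.10
d₂ = d₁ − σ√T = -0.1036 − 0.1273 = -0.2309 which rounds to -0.23
exp(−rT) = exp(−0.055·0.5) = 0.9729
P = 210·0.9729·N(0.23) − 200·N(0.10) = 210·0.9729·0.5910 − 200·0.5398 = 120.7466 − 107.9600 = 12.7866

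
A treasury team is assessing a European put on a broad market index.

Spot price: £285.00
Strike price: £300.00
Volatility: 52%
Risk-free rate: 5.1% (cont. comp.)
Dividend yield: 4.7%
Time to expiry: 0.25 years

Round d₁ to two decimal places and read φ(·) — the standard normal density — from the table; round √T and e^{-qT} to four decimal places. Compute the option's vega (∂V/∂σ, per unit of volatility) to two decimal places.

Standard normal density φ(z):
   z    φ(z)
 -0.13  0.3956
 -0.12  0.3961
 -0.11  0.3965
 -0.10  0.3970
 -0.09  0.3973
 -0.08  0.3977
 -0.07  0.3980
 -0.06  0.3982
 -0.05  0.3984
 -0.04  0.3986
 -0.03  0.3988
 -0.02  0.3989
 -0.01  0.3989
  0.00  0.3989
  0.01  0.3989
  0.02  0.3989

56.08

σ√T = 0.52·√0.25 = 0.2600
d₁ = [ln(285/300) + (0.051 − 0.047 + 0.52²/2)·0.25] / 0.2600 = [-0.0513 + 0.0348] / 0.2600 = -0.0634 ⇒ -0.06
√T = √0.25 = 0.5000
φ(d₁) = φ(-0.06) = 0.3982
e^(−qT) = e^(−0.047·0.25) = 0.9883
vega = S·e^(−qT)·φ(d₁)·√T = 285·0.9883·0.3982·0.5000 = 56.0796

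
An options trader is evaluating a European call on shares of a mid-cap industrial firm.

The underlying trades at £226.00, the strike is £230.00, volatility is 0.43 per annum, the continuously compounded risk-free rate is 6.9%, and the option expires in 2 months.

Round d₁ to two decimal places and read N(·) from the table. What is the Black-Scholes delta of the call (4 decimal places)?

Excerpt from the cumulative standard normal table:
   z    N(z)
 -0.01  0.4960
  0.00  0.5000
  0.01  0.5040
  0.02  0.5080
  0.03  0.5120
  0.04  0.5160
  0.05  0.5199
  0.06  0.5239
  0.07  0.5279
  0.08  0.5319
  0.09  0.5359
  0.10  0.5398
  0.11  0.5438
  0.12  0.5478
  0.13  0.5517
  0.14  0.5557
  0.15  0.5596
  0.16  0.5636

0.5199

σ√T = 0.43 × 0.4082 = 0.1755
ln(S/K) + (r + σ²/2)T = ln(226/230) + (0.069 + 0.43²/2)·0.1667 = -0.0175 + 0.0269 = 0.0094
d₁ = 0.0094 / 0.1755 = 0.0533 ⇒ 0.05
N(d₁) = N(0.05) = 0.5199
Δ_call = N(d₁) = 0.5199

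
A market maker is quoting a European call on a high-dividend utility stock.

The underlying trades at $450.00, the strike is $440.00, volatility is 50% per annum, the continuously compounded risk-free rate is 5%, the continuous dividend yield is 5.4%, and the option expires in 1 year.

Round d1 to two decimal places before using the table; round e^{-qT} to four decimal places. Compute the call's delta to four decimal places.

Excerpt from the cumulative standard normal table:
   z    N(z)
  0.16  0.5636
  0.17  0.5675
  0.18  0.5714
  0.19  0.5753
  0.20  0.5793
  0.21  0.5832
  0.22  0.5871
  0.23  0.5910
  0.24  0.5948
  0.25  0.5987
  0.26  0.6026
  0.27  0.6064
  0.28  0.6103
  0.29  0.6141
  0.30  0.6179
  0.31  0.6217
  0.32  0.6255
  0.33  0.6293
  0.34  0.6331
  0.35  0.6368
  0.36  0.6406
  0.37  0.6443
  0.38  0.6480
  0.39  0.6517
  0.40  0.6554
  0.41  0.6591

σ√T = 0.5·√1 = 0.5000
ln(S/K) + (r − q + σ²/2)T = ln(450/440) + (0.05 − 0.054 + 0.5²/2)·1 = 0.0225 + 0.1210 = 0.1435
d₁ = 0.1435 / 0.5000 = 0.2869 → 0.29
N(d₁) = N(0.29) = 0.6141
Δ_call = exp(−qT)·N(d₁) = 0.9474·0.6141 = 0.5818

0.5818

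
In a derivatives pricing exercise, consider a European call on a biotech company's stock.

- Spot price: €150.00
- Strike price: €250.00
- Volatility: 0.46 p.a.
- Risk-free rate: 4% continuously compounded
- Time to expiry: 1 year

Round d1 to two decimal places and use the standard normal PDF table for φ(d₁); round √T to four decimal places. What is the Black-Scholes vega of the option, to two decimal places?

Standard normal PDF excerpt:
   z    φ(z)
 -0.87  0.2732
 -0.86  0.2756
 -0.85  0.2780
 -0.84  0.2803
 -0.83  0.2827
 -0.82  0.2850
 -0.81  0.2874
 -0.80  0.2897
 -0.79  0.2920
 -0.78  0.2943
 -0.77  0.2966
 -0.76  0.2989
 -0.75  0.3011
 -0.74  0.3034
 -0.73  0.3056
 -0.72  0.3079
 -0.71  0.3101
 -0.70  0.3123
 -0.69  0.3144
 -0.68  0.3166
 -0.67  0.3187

σ√T = 0.46 × 1.0000 = 0.4600
ln(S/K) + (r + σ²/2)T = ln(150/250) + (0.04 + 0.46²/2)·1 = -0.5108 + 0.1458 = -0.3650
d₁ = -0.3650 / 0.4600 = -0.7935 which rounds to -0.79
√T = √1 = 1.0000
φ(d₁) = φ(-0.79) = 0.2920
vega = S·φ(d₁)·√T = 150·0.2920·1.0000 = 43.8000

43.80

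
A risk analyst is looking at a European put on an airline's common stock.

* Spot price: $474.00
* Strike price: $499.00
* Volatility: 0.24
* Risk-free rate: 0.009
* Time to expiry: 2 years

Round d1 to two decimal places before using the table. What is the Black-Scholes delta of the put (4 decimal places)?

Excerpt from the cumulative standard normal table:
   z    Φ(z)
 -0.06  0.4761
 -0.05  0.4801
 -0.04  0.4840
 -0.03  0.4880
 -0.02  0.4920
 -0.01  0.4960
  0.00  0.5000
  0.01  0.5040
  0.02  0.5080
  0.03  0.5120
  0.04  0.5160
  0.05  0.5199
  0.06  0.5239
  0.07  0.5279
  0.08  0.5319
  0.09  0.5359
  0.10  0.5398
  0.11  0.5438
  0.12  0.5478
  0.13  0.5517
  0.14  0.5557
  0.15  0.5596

-0.4721

σ√T = 0.24 × 1.4142 = 0.3394
d₁ = [ln(474/499) + (0.009 + 0.24²/2)·2] / 0.3394 = [-0.0514 + 0.0756] / 0.3394 = 0.0713 → 0.07
N(d₁) = N(0.07) = 0.5279
Δ_put = N(d₁) − 1 = 0.5279 − 1 = -0.4721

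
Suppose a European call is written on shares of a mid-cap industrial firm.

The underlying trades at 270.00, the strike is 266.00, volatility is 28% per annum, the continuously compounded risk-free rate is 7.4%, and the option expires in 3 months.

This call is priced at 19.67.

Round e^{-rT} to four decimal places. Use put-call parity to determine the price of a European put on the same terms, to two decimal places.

10.80

e^(−rT) = e^(−0.074·0.25) = 0.9817
Put-call parity: C − P = S − K·e^(−rT) = 270 − 266·0.9817 = 270 − 261.1322 = 8.8678
P = C − (C − P) = 19.67 − (8.8678) = 10.8022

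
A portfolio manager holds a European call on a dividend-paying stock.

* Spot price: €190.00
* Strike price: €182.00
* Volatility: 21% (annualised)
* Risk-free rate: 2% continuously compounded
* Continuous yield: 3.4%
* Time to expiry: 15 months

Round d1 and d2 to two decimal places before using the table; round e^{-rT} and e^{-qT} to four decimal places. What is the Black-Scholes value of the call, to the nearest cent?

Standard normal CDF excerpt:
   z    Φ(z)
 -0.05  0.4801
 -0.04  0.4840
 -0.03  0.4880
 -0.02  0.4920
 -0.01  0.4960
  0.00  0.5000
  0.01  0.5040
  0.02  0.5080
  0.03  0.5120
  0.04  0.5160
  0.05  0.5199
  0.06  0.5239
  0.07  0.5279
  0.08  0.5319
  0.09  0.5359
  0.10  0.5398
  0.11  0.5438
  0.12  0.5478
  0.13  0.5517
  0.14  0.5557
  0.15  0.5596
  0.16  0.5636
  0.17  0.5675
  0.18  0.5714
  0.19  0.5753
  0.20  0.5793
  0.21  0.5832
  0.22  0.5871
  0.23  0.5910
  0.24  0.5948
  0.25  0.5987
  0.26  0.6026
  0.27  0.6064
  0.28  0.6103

€19.58

σ√T = 0.21·√1.25 = 0.2348
d₁ = [ln(190/182) + (0.02 − 0.034 + 0.21²/2)·1.25] / 0.2348 = [0.0430 + 0.0101] / 0.2348 = 0.2261 ≈ 0.23
d₂ = d₁ − σ√T = 0.2261 − 0.2348 = -0.0087 ≈ -0.01
exp(−qT) = exp(−0.034·1.25) = 0.9584;  exp(−rT) = exp(−0.02·1.25) = 0.9753
C = 190·0.9584·N(0.23) − 182·0.9753·N(-0.01) = 190·0.9584·0.5910 − 182·0.9753·0.4960 = 107.6187 − 88.0423 = 19.5765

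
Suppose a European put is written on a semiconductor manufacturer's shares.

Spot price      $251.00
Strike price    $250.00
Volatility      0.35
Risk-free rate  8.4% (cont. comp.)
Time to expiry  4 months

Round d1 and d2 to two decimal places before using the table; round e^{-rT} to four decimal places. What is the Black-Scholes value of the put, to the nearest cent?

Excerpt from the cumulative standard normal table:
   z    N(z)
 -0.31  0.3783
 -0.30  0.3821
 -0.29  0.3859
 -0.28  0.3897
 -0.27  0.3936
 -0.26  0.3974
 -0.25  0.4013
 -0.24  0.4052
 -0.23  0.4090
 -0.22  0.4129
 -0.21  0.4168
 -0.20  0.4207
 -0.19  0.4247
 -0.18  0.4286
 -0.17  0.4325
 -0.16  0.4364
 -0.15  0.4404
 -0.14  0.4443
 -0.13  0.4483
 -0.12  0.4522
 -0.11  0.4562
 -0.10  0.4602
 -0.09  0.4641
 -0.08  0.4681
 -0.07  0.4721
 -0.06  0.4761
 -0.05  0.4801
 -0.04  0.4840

$15.99

T = 0.3333;  σ√T = 0.2021
d₁ = [ln(251/250) + (0.084 + 0.35²/2)·0.3333] / 0.2021 = [0.0040 + 0.0484] / 0.2021 = 0.2594 ⇒ 0.26
d₂ = d₁ − σ√T = 0.2594 − 0.2021 = 0.0573 ⇒ 0.06
e^(−rT) = e^(−0.084·0.3333) = 0.9724
P = 250·0.9724·N(-0.06) − 251·N(-0.26) = 250·0.9724·0.4761 − 251·0.3974 = 115.7399 − 99.7474 = 15.9925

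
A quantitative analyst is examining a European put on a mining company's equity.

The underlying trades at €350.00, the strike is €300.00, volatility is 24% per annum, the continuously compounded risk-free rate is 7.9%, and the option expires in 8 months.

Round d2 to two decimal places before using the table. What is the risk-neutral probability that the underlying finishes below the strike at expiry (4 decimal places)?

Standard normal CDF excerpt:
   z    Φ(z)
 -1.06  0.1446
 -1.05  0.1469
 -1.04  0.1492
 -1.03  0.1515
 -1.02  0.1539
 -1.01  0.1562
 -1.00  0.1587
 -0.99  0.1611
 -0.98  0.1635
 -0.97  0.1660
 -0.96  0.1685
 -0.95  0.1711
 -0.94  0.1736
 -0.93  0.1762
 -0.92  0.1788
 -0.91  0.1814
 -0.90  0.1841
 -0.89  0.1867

σ√T = 0.24 × 0.8165 = 0.1960
d₁ = [ln(350/300) + (0.079 + 0.24²/2)·0.6667] / 0.1960 = [0.1542 + 0.0719] / 0.1960 = 1.1534 which rounds to 1.15
d₂ = d₁ − σ√T = 1.1534 − 0.1960 = 0.9574 which rounds to 0.96
Pr(exercise) under Q = N(−d₂) = N(-0.96) = 0.1685

0.1685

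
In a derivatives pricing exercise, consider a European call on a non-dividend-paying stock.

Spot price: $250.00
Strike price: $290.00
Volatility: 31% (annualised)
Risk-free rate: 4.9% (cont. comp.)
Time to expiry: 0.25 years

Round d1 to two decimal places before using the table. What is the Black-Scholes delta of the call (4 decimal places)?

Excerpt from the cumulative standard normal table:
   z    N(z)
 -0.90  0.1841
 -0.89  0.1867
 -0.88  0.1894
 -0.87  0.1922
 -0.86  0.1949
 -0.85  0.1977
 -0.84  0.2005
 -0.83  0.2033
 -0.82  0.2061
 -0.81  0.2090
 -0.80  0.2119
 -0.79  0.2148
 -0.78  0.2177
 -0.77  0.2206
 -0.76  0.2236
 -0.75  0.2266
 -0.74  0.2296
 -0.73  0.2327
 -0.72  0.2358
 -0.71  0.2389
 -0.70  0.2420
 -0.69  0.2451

0.2119

T = 0.25;  σ√T = 0.1550
ln(S/K) + (r + σ²/2)T = ln(250/290) + (0.049 + 0.31²/2)·0.25 = -0.1484 + 0.0243 = -0.1242
d₁ = -0.1242 / 0.1550 = -0.8010 → -0.80
N(d₁) = N(-0.80) = 0.2119
Δ_call = N(d₁) = 0.2119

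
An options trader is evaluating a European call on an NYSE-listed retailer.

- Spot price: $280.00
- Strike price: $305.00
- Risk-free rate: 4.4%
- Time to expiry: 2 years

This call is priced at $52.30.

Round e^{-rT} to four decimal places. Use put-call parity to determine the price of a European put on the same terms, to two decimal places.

exp(−rT) = exp(−0.044·2) = 0.9158
Put-call parity: C − P = S − K·e^(−rT) = 280 − 305·0.9158 = 280 − 279.3190 = 0.6810
P = C − (C − P) = 52.30 − (0.6810) = 51.6190

$51.62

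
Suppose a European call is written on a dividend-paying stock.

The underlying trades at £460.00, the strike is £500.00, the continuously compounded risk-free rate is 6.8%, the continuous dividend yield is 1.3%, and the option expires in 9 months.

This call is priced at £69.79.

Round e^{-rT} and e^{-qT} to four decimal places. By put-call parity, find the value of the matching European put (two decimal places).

exp(−qT) = exp(−0.013·0.75) = 0.9903;  exp(−rT) = exp(−0.068·0.75) = 0.9503
Put-call parity: C − P = S·e^(−qT) − K·e^(−rT) = 460·0.9903 − 500·0.9503 = 455.5380 − 475.1500 = -19.6120
P = C − (C − P) = 69.79 − (-19.6120) = 89.4020

£89.40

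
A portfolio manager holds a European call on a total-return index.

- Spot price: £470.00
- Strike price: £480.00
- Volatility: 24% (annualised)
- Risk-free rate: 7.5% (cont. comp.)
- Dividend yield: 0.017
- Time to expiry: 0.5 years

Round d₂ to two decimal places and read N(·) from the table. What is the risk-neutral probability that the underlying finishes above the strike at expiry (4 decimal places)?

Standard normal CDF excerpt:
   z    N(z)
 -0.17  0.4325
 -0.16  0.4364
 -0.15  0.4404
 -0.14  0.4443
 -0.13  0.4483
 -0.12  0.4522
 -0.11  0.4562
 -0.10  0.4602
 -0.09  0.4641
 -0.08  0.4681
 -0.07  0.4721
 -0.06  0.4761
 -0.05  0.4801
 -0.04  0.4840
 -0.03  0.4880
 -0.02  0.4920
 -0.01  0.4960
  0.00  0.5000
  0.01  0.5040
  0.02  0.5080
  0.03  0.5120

0.4840

σ√T = 0.24·√0.5 = 0.1697
d₁ = [ln(470/480) + (0.075 − 0.017 + 0.24²/2)·0.5] / 0.1697 = [-0.0211 + 0.0434] / 0.1697 = 0.1317 which rounds to 0.13
d₂ = d₁ − σ√T = 0.1317 − 0.1697 = -0.0380 which rounds to -0.04
Pr(exercise) under Q = N(d₂) = 0.4840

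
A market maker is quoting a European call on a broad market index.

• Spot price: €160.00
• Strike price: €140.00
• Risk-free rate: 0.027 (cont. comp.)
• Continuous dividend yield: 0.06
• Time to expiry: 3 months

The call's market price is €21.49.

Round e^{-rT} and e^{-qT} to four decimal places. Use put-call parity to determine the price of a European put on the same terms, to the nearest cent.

exp(−qT) = exp(−0.06·0.25) = 0.9851;  exp(−rT) = exp(−0.027·0.25) = 0.9933
Put-call parity: C − P = S·e^(−qT) − K·e^(−rT) = 160·0.9851 − 140·0.9933 = 157.6160 − 139.0620 = 18.5540
P = C − (C − P) = 21.49 − (18.5540) = 2.9360

€2.94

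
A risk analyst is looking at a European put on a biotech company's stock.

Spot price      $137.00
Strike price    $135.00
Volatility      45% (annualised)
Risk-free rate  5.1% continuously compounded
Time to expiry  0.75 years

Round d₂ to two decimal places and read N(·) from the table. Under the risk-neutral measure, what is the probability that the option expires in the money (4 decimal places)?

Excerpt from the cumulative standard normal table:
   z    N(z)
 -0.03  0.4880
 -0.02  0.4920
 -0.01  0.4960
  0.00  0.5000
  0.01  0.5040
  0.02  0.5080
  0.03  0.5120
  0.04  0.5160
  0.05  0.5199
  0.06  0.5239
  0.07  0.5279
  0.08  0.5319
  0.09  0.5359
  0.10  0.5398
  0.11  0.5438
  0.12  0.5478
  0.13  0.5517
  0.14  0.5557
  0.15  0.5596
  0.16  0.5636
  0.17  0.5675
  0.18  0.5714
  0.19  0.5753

σ√T = 0.45·√0.75 = 0.3897
d₁ = [ln(137/135) + (0.051 + 0.45²/2)·0.75] / 0.3897 = [0.0147 + 0.1142] / 0.3897 = 0.3307 ⇒ 0.33
d₂ = d₁ − σ√T = 0.3307 − 0.3897 = -0.0590 ⇒ -0.06
Risk-neutral Pr[S_T < K] = N(−d₂) = N(0.06) = 0.5239

0.5239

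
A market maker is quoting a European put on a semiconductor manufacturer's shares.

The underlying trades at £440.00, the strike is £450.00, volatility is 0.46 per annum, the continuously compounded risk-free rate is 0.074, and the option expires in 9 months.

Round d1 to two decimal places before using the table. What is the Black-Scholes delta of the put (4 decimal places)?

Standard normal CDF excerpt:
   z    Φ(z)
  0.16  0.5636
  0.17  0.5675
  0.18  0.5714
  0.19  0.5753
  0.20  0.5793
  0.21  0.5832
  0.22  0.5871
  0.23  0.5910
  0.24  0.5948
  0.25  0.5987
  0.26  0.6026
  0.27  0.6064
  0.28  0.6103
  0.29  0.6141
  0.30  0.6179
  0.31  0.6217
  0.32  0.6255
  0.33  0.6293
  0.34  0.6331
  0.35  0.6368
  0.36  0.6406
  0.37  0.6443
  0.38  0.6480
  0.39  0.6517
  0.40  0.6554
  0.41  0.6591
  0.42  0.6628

σ√T = 0.46·√0.75 = 0.3984
ln(S/K) + (r + σ²/2)T = ln(440/450) + (0.074 + 0.46²/2)·0.75 = -0.0225 + 0.1349 = 0.1124
d₁ = 0.1124 / 0.3984 = 0.2821 ⇒ 0.28
N(d₁) = N(0.28) = 0.6103
Δ_put = N(d₁) − 1 = 0.6103 − 1 = -0.3897

-0.3897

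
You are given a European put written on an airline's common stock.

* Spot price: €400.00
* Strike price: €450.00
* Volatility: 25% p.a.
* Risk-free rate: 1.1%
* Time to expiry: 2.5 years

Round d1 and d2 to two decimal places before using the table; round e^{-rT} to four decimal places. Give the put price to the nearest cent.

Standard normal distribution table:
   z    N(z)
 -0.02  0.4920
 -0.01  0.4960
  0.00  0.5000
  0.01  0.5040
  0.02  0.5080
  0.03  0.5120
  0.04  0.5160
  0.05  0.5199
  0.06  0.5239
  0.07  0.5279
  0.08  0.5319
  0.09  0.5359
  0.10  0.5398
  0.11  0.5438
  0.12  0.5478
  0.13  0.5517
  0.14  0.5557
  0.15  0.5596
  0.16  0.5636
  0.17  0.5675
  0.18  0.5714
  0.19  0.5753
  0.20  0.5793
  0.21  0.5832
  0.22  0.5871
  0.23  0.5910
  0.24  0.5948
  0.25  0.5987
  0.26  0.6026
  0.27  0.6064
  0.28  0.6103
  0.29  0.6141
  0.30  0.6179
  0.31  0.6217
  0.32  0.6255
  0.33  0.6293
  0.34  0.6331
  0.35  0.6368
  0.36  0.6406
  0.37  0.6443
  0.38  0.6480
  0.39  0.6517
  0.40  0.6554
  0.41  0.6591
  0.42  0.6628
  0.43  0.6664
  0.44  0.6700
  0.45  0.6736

σ√T = 0.25·√2.5 = 0.3953
d₁ = [ln(400/450) + (0.011 + 0.25²/2)·2.5] / 0.3953 = [-0.1178 + 0.1056] / 0.3953 = -0.0308 → -0.03
d₂ = d₁ − σ√T = -0.0308 − 0.3953 = -0.4260 → -0.43
e^(−rT) = e^(−0.011·2.5) = 0.9729
N(−d₂) = N(0.43) = 0.6664;  N(−d₁) = N(0.03) = 0.5120
P = 450·0.9729·0.6664 − 400·0.5120 = 291.7533 − 204.8000 = 86.9533

€86.95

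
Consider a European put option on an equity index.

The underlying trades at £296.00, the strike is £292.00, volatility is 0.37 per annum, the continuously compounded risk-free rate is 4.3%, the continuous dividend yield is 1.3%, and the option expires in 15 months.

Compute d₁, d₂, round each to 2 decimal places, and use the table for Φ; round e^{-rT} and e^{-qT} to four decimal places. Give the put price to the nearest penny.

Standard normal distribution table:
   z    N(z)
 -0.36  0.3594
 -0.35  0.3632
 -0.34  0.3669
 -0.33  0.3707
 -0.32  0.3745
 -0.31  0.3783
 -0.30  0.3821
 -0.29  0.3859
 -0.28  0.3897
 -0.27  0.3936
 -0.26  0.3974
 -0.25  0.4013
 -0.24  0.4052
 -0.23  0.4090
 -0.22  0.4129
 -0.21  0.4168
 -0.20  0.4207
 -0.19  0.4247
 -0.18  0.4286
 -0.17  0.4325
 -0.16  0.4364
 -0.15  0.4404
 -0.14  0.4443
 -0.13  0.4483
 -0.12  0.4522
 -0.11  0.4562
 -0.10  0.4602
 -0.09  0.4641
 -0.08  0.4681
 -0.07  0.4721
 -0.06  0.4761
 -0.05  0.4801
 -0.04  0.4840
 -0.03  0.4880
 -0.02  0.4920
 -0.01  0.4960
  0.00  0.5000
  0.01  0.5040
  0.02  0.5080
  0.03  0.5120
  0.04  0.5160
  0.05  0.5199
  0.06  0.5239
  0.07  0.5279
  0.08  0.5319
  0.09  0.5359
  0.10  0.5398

σ√T = 0.37 × 1.1180 = 0.4137
d₁ = [ln(296/292) + (0.043 − 0.013 + 0.37²/2)·1.25] / 0.4137 = [0.0136 + 0.1231] / 0.4137 = 0.3304 → 0.33
d₂ = d₁ − σ√T = 0.3304 − 0.4137 = -0.0833 → -0.08
exp(−qT) = exp(−0.013·1.25) = 0.9839;  exp(−rT) = exp(−0.043·1.25) = 0.9477
N(−d₂) = N(0.08) = 0.5319;  N(−d₁) = N(-0.33) = 0.3707
P = 292·0.9477·0.5319 − 296·0.9839·0.3707 = 147.1918 − 107.9606 = 39.2312

£39.23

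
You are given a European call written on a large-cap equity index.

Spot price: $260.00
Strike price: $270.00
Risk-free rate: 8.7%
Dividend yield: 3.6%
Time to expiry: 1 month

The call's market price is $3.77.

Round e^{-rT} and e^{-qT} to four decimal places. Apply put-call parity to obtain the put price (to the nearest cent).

$12.61

exp(−qT) = exp(−0.036·0.08333) = 0.9970;  exp(−rT) = exp(−0.087·0.08333) = 0.9928
Put-call parity: C − P = S·e^(−qT) − K·e^(−rT) = 260·0.9970 − 270·0.9928 = 259.2200 − 268.0560 = -8.8360
P = C − (C − P) = 3.77 − (-8.8360) = 12.6060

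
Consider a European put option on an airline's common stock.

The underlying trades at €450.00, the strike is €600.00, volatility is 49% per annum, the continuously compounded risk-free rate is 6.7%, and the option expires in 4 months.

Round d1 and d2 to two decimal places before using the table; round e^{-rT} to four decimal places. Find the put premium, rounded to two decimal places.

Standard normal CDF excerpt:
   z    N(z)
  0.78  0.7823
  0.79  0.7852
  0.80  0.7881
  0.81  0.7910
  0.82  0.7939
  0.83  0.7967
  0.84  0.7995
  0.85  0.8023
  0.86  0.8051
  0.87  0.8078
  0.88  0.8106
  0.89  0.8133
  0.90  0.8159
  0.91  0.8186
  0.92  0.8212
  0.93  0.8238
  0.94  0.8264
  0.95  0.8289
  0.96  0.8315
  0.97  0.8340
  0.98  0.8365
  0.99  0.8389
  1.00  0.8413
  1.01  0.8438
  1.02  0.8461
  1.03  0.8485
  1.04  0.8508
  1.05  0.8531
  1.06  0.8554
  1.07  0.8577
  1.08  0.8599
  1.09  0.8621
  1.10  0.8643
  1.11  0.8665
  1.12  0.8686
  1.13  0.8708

€149.89

σ√T = 0.49 × 0.5774 = 0.2829
ln(S/K) + (r + σ²/2)T = ln(450/600) + (0.067 + 0.49²/2)·0.3333 = -0.2877 + 0.0623 = -0.2253
d₁ = -0.2253 / 0.2829 = -0.7965 → -0.80
d₂ = d₁ − σ√T = -0.7965 − 0.2829 = -1.0794 → -1.08
exp(−rT) = exp(−0.067·0.3333) = 0.9779
N(−d₂) = N(1.08) = 0.8599;  N(−d₁) = N(0.80) = 0.7881
P = 600·0.9779·0.8599 − 450·0.7881 = 504.5377 − 354.6450 = 149.8927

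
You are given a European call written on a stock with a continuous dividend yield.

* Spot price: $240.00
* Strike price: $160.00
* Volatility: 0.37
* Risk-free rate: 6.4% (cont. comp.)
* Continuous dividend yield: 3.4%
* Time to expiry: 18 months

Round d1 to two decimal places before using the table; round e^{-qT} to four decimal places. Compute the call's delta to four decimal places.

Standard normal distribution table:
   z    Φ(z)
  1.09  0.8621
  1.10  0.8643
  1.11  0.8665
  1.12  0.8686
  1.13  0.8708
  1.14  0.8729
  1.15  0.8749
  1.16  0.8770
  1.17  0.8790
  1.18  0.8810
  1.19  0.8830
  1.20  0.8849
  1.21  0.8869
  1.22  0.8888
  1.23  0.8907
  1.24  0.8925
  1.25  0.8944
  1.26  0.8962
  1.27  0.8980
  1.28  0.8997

σ√T = 0.37·√1.5 = 0.4532
ln(S/K) + (r − q + σ²/2)T = ln(240/160) + (0.064 − 0.034 + 0.37²/2)·1.5 = 0.4055 + 0.1477 = 0.5531
d₁ = 0.5531 / 0.4532 = 1.2206 ≈ 1.22
N(d₁) = N(1.22) = 0.8888
Δ_call = e^(−qT)·N(d₁) = 0.9503·0.8888 = 0.8446

0.8446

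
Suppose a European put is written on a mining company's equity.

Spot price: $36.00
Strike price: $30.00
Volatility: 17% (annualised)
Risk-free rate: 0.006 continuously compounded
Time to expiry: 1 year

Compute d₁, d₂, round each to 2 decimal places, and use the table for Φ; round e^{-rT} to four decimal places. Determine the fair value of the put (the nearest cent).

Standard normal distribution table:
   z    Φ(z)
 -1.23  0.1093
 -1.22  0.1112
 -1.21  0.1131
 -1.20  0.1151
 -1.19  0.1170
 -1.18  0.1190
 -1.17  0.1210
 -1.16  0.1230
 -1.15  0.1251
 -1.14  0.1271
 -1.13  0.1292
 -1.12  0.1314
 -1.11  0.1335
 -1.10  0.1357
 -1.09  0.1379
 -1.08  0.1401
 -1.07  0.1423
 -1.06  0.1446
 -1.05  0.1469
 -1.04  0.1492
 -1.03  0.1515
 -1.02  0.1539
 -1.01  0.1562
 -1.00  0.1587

σ√T = 0.17 × 1.0000 = 0.1700
d₁ = [ln(36/30) + (0.006 + 0.17²/2)·1] / 0.1700 = [0.1823 + 0.0205] / 0.1700 = 1.1928 → 1.19
d₂ = d₁ − σ√T = 1.1928 − 0.1700 = 1.0228 → 1.02
exp(−rT) = exp(−0.006·1) = 0.9940
N(−d₂) = N(-1.02) = 0.1539;  N(−d₁) = N(-1.19) = 0.1170
P = 30·0.9940·0.1539 − 36·0.1170 = 4.5893 − 4.2120 = 0.3773

$0.38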